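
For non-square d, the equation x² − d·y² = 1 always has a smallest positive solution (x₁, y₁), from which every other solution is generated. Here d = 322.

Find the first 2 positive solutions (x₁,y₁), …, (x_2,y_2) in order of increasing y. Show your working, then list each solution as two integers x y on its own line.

[17; 1,16,1,34] for √322; ℓ=4 ⇒ convergent index 3
a_0=17:  p_0=17·1+0=17,  q_0=17·0+1=1
a_1=1:  p_1=1·17+1=18,  q_1=1·1+0=1
a_2=16:  p_2=16·18+17=305,  q_2=16·1+1=17
a_3=1:  p_3=1·305+18=323,  q_3=1·17+1=18
→ (323, 18).  Check: 323²=104329, 322·18²=104328, difference 1.
n=2: (323,18)∘(323,18) = (323·323+322·18·18, 323·18+18·323) = (208657,11628)

323 18
208657 11628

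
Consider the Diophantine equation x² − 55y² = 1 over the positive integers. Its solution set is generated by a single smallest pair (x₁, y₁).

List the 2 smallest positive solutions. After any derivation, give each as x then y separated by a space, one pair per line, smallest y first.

[7; 2,2,2,14] for √55; ℓ=4 ⇒ convergent index 3
k=0  a_k=7  p_k/q_k = 7/1
k=1  a_k=2  p_k/q_k = 15/2
k=2  a_k=2  p_k/q_k = 37/5
k=3  a_k=2  p_k/q_k = 89/12
→ (89, 12).  Check: 89²=7921, 55·12²=7920, difference 1.
(89+12√55)^2 = 15841 + 2136√55

89 12
15841 2136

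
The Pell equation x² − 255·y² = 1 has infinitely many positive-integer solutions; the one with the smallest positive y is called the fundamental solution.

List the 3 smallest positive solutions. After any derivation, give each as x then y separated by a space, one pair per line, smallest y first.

[15; 1,30] for √255; ℓ=2 ⇒ convergent index 1
a_0=15:  p_0=15·1+0=15,  q_0=15·0+1=1
a_1=1:  p_1=1·15+1=16,  q_1=1·1+0=1
→ (16, 1).  Check: 16²=256, 255·1²=255, difference 1.
n=2: (16,1)∘(16,1) = (16·16+255·1·1, 16·1+1·16) = (511,32)
n=3: (511,32)∘(16,1) = (16·511+255·1·32, 16·32+1·511) = (16336,1023)

16 1
511 32
16336 1023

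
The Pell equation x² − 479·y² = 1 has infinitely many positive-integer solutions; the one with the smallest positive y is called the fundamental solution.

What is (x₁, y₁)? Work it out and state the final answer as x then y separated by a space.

2989440 136591

d=479: √d = [21; 1,7,1,3,2,21,2,3,1,7,1,42] (ℓ=12, even), read p_11/q_11
step 0: (21, 1)  from 21·(1,0) + (0,1)
…
step 6: (37075, 1694)  from 21·(1729,79) + (766,35)
…
step 9: (340591, 15562)  from 1·(264712,12095) + (75879,3467)
step 10: (2648849, 121029)  from 7·(340591,15562) + (264712,12095)
step 11: (2989440, 136591)  from 1·(2648849,121029) + (340591,15562)
→ (2989440, 136591).  Check: 2989440²=8936751513600, 479·136591²=8936751513599, difference 1.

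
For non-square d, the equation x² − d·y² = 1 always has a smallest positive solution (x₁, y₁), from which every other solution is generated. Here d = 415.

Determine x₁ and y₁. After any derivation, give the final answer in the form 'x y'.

√415 = [20; 2,1,2,4,6,…,1,2,40, …], period ℓ=16 (even) → k=15
step 0: (20, 1)  from 20·(1,0) + (0,1)
…
step 2: (61, 3)  from 1·(41,2) + (20,1)
step 3: (163, 8)  from 2·(61,3) + (41,2)
…
step 6: (5154, 253)  from 1·(4441,218) + (713,35)
step 7: (9595, 471)  from 1·(5154,253) + (4441,218)
…
step 10: (77473, 3803)  from 1·(43534,2137) + (33939,1666)
…
step 13: (4730294, 232201)  from 2·(2110961,103623) + (508372,24955)
step 14: (6841255, 335824)  from 1·(4730294,232201) + (2110961,103623)
step 15: (18412804, 903849)  from 2·(6841255,335824) + (4730294,232201)
fundamental: x₁=18412804, y₁=903849  (since 339031351142416 − 415·816943014801 = 1)

18412804 903849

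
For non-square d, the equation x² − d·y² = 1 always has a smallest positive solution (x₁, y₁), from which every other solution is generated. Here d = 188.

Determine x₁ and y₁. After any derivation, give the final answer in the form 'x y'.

d=188: √d = [13; 1,2,2,6,2,2,1,26] (ℓ=8, even), read p_7/q_7
a_0=13:  p_0=13·1+0=13,  q_0=13·0+1=1
a_1=1:  p_1=1·13+1=14,  q_1=1·1+0=1
a_2=2:  p_2=2·14+13=41,  q_2=2·1+1=3
a_3=2:  p_3=2·41+14=96,  q_3=2·3+1=7
…
a_5=2:  p_5=2·617+96=1330,  q_5=2·45+7=97
a_6=2:  p_6=2·1330+617=3277,  q_6=2·97+45=239
a_7=1:  p_7=1·3277+1330=4607,  q_7=1·239+97=336
(x₁, y₁) = (4607, 336);  4607² − 188·336² = 1 ✓

4607 336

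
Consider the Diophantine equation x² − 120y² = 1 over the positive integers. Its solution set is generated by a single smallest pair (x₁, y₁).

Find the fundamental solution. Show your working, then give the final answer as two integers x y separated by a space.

11 1

[10; 1,20] for √120; ℓ=2 ⇒ convergent index 1
a_0=10:  p_0=10·1+0=10,  q_0=10·0+1=1
a_1=1:  p_1=1·10+1=11,  q_1=1·1+0=1
fundamental: x₁=11, y₁=1  (since 121 − 120·1 = 1)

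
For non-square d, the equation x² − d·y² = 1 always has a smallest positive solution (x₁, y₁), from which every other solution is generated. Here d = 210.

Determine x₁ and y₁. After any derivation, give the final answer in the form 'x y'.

29 2

d=210: √d = [14; 2,28] (ℓ=2, even), read p_1/q_1
a_0=14:  p_0=14·1+0=14,  q_0=14·0+1=1
a_1=2:  p_1=2·14+1=29,  q_1=2·1+0=2
→ (29, 2).  Check: 29²=841, 210·2²=840, difference 1.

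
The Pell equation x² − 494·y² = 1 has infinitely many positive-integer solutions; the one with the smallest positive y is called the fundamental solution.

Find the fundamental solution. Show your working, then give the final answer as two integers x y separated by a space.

73035 3286

√494 = [22; 4,2,2,1,2,1,2,2,4,44, …], period ℓ=10 (even) → k=9
a_0=22:  p_0=22·1+0=22,  q_0=22·0+1=1
a_1=4:  p_1=4·22+1=89,  q_1=4·1+0=4
…
a_3=2:  p_3=2·200+89=489,  q_3=2·9+4=22
a_4=1:  p_4=1·489+200=689,  q_4=1·22+9=31
a_5=2:  p_5=2·689+489=1867,  q_5=2·31+22=84
a_6=1:  p_6=1·1867+689=2556,  q_6=1·84+31=115
…
a_8=2:  p_8=2·6979+2556=16514,  q_8=2·314+115=743
a_9=4:  p_9=4·16514+6979=73035,  q_9=4·743+314=3286
fundamental: x₁=73035, y₁=3286  (since 5334111225 − 494·10797796 = 1)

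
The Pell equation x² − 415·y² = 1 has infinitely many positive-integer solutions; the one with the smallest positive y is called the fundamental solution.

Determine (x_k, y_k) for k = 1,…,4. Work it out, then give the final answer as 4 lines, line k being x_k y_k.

18412804 903849
678062702284831 33284788965192
24970071273761872339444 1225732590794885332887
919538056459614718055705397121 45138347901436822389057205104

[20; 2,1,2,4,6,…,1,2,40] for √415; ℓ=16 ⇒ convergent index 15
a_0=20:  p_0=20·1+0=20,  q_0=20·0+1=1
…
a_2=1:  p_2=1·41+20=61,  q_2=1·2+1=3
a_3=2:  p_3=2·61+41=163,  q_3=2·3+2=8
a_4=4:  p_4=4·163+61=713,  q_4=4·8+3=35
a_5=6:  p_5=6·713+163=4441,  q_5=6·35+8=218
…
a_7=1:  p_7=1·5154+4441=9595,  q_7=1·253+218=471
a_8=3:  p_8=3·9595+5154=33939,  q_8=3·471+253=1666
a_9=1:  p_9=1·33939+9595=43534,  q_9=1·1666+471=2137
…
a_12=4:  p_12=4·508372+77473=2110961,  q_12=4·24955+3803=103623
a_13=2:  p_13=2·2110961+508372=4730294,  q_13=2·103623+24955=232201
a_14=1:  p_14=1·4730294+2110961=6841255,  q_14=1·232201+103623=335824
a_15=2:  p_15=2·6841255+4730294=18412804,  q_15=2·335824+232201=903849
(x₁, y₁) = (18412804, 903849);  18412804² − 415·903849² = 1 ✓
k=2:  x_2 = 18412804·18412804+415·903849·903849 = 678062702284831,  y_2 = 18412804·903849+903849·18412804 = 33284788965192
k=3:  x_3 = 18412804·678062702284831+415·903849·33284788965192 = 24970071273761872339444,  y_3 = 18412804·33284788965192+903849·678062702284831 = 1225732590794885332887
k=4:  x_4 = 18412804·24970071273761872339444+415·903849·1225732590794885332887 = 919538056459614718055705397121,  y_4 = 18412804·1225732590794885332887+903849·24970071273761872339444 = 45138347901436822389057205104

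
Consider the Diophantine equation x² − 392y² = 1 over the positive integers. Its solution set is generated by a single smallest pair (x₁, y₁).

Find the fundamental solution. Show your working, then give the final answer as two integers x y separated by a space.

√392 → a₀=19, period (1,3,1,38); ℓ=4 even so k=3
k=0  a_k=19  p_k/q_k = 19/1
…
k=2  a_k=3  p_k/q_k = 79/4
k=3  a_k=1  p_k/q_k = 99/5
(x₁, y₁) = (99, 5);  99² − 392·5² = 1 ✓

99 5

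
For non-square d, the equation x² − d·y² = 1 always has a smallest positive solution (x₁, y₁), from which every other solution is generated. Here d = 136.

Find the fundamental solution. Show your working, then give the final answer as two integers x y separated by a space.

d=136: √d = [11; 1,1,1,22] (ℓ=4, even), read p_3/q_3
a_0=11:  p_0=11·1+0=11,  q_0=11·0+1=1
…
a_2=1:  p_2=1·12+11=23,  q_2=1·1+1=2
a_3=1:  p_3=1·23+12=35,  q_3=1·2+1=3
fundamental: x₁=35, y₁=3  (since 1225 − 136·9 = 1)

35 3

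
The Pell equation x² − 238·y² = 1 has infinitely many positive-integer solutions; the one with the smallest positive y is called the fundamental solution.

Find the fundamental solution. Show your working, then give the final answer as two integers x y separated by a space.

11663 756

[15; 2,2,1,14,1,2,2,30] for √238; ℓ=8 ⇒ convergent index 7
i=0: a=15 ⇒ p=15, q=1
…
i=2: a=2 ⇒ p=77, q=5
…
i=4: a=14 ⇒ p=1589, q=103
…
i=6: a=2 ⇒ p=4983, q=323
i=7: a=2 ⇒ p=11663, q=756
fundamental: x₁=11663, y₁=756  (since 136025569 − 238·571536 = 1)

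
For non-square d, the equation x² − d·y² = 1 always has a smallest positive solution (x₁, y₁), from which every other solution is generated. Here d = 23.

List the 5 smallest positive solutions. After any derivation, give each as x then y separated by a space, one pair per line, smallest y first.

√23 = [4; 1,3,1,8, …], period ℓ=4 (even) → k=3
step 0: (4, 1)  from 4·(1,0) + (0,1)
step 1: (5, 1)  from 1·(4,1) + (1,0)
step 2: (19, 4)  from 3·(5,1) + (4,1)
step 3: (24, 5)  from 1·(19,4) + (5,1)
→ (24, 5).  Check: 24²=576, 23·5²=575, difference 1.
n=2: (24,5)∘(24,5) = (24·24+23·5·5, 24·5+5·24) = (1151,240)
n=3: (1151,240)∘(24,5) = (24·1151+23·5·240, 24·240+5·1151) = (55224,11515)
n=4: (55224,11515)∘(24,5) = (24·55224+23·5·11515, 24·11515+5·55224) = (2649601,552480)
n=5: (2649601,552480)∘(24,5) = (24·2649601+23·5·552480, 24·552480+5·2649601) = (127125624,26507525)

24 5
1151 240
55224 11515
2649601 552480
127125624 26507525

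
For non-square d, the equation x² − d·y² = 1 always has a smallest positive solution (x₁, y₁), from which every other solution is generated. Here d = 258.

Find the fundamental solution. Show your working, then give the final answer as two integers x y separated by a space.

257 16

√258 = [16; 16,32, …], period ℓ=2 (even) → k=1
a_0=16:  p_0=16·1+0=16,  q_0=16·0+1=1
a_1=16:  p_1=16·16+1=257,  q_1=16·1+0=16
→ (257, 16).  Check: 257²=66049, 258·16²=66048, difference 1.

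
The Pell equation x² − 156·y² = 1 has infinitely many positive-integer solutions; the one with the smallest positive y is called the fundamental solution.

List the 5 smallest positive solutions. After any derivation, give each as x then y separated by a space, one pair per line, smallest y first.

√156 → a₀=12, period (2,24); ℓ=2 even so k=1
k=0  a_k=12  p_k/q_k = 12/1
k=1  a_k=2  p_k/q_k = 25/2
→ (25, 2).  Check: 25²=625, 156·2²=624, difference 1.
(x_2, y_2) = (25·25 + 156·2·2, 25·2 + 2·25) = (1249, 100)
(x_3, y_3) = (25·1249 + 156·2·100, 25·100 + 2·1249) = (62425, 4998)
(x_4, y_4) = (25·62425 + 156·2·4998, 25·4998 + 2·62425) = (3120001, 249800)
(x_5, y_5) = (25·3120001 + 156·2·249800, 25·249800 + 2·3120001) = (155937625, 12485002)

25 2
1249 100
62425 4998
3120001 249800
155937625 12485002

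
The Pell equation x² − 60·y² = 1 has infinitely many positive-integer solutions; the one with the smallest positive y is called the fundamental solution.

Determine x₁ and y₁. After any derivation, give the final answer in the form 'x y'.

31 4

√60 = [7; 1,2,1,14, …], period ℓ=4 (even) → k=3
a_0=7:  p_0=7·1+0=7,  q_0=7·0+1=1
a_1=1:  p_1=1·7+1=8,  q_1=1·1+0=1
a_2=2:  p_2=2·8+7=23,  q_2=2·1+1=3
a_3=1:  p_3=1·23+8=31,  q_3=1·3+1=4
→ (31, 4).  Check: 31²=961, 60·4²=960, difference 1.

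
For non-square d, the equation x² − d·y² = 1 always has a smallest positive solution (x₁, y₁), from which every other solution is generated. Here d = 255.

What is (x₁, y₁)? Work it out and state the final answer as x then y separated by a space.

16 1

[15; 1,30] for √255; ℓ=2 ⇒ convergent index 1
a_0=15:  p_0=15·1+0=15,  q_0=15·0+1=1
a_1=1:  p_1=1·15+1=16,  q_1=1·1+0=1
→ (16, 1).  Check: 16²=256, 255·1²=255, difference 1.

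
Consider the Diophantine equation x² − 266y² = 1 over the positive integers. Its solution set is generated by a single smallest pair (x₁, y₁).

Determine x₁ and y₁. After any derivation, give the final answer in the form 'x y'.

685 42

√266 → a₀=16, period (3,4,3,32); ℓ=4 even so k=3
k=0  a_k=16  p_k/q_k = 16/1
k=1  a_k=3  p_k/q_k = 49/3
k=2  a_k=4  p_k/q_k = 212/13
k=3  a_k=3  p_k/q_k = 685/42
fundamental: x₁=685, y₁=42  (since 469225 − 266·1764 = 1)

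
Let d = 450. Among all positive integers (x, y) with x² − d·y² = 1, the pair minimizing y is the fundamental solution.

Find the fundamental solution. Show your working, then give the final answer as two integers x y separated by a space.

19601 924

√450 = [21; 4,1,2,4,2,1,4,42, …], period ℓ=8 (even) → k=7
i=0: a=21 ⇒ p=21, q=1
i=1: a=4 ⇒ p=85, q=4
i=2: a=1 ⇒ p=106, q=5
i=3: a=2 ⇒ p=297, q=14
i=4: a=4 ⇒ p=1294, q=61
i=5: a=2 ⇒ p=2885, q=136
i=6: a=1 ⇒ p=4179, q=197
i=7: a=4 ⇒ p=19601, q=924
(x₁, y₁) = (19601, 924);  19601² − 450·924² = 1 ✓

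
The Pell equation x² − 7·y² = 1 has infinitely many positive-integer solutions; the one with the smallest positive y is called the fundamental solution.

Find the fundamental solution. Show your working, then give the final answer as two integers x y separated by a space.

d=7: √d = [2; 1,1,1,4] (ℓ=4, even), read p_3/q_3
a_0=2:  p_0=2·1+0=2,  q_0=2·0+1=1
…
a_2=1:  p_2=1·3+2=5,  q_2=1·1+1=2
a_3=1:  p_3=1·5+3=8,  q_3=1·2+1=3
fundamental: x₁=8, y₁=3  (since 64 − 7·9 = 1)

8 3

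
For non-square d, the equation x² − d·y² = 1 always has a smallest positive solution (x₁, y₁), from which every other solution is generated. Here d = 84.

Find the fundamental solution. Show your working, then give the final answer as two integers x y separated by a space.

[9; 6,18] for √84; ℓ=2 ⇒ convergent index 1
i=0: a=9 ⇒ p=9, q=1
i=1: a=6 ⇒ p=55, q=6
→ (55, 6).  Check: 55²=3025, 84·6²=3024, difference 1.

55 6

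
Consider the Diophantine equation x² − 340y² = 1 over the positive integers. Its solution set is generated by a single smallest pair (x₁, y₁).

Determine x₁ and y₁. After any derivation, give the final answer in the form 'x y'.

d=340: √d = [18; 2,3,1,1,1,…,3,2,36] (ℓ=14, even), read p_13/q_13
step 0: (18, 1)  from 18·(1,0) + (0,1)
…
step 7: (6509, 353)  from 8·(756,41) + (461,25)
…
step 10: (21039, 1141)  from 1·(13774,747) + (7265,394)
…
step 12: (125478, 6805)  from 3·(34813,1888) + (21039,1141)
step 13: (285769, 15498)  from 2·(125478,6805) + (34813,1888)
(x₁, y₁) = (285769, 15498);  285769² − 340·15498² = 1 ✓

285769 15498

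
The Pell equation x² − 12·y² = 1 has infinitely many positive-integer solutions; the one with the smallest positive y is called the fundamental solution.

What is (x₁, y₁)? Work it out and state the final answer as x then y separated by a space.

7 2

d=12: √d = [3; 2,6] (ℓ=2, even), read p_1/q_1
a_0=3:  p_0=3·1+0=3,  q_0=3·0+1=1
a_1=2:  p_1=2·3+1=7,  q_1=2·1+0=2
fundamental: x₁=7, y₁=2  (since 49 − 12·4 = 1)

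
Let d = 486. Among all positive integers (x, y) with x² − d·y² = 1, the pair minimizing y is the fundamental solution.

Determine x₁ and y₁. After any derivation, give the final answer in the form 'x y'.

485 22

[22; 22,44] for √486; ℓ=2 ⇒ convergent index 1
k=0  a_k=22  p_k/q_k = 22/1
k=1  a_k=22  p_k/q_k = 485/22
→ (485, 22).  Check: 485²=235225, 486·22²=235224, difference 1.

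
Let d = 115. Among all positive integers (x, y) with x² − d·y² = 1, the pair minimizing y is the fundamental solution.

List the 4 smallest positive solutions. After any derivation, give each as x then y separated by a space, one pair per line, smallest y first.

√115 → a₀=10, period (1,2,1,1,1,1,1,2,1,20); ℓ=10 even so k=9
a_0=10:  p_0=10·1+0=10,  q_0=10·0+1=1
…
a_2=2:  p_2=2·11+10=32,  q_2=2·1+1=3
…
a_6=1:  p_6=1·118+75=193,  q_6=1·11+7=18
…
a_8=2:  p_8=2·311+193=815,  q_8=2·29+18=76
a_9=1:  p_9=1·815+311=1126,  q_9=1·76+29=105
→ (1126, 105).  Check: 1126²=1267876, 115·105²=1267875, difference 1.
n=2: (1126,105)∘(1126,105) = (1126·1126+115·105·105, 1126·105+105·1126) = (2535751,236460)
n=3: (2535751,236460)∘(1126,105) = (1126·2535751+115·105·236460, 1126·236460+105·2535751) = (5710510126,532507815)
n=4: (5710510126,532507815)∘(1126,105) = (1126·5710510126+115·105·532507815, 1126·532507815+105·5710510126) = (12860066268001,1199207362920)

1126 105
2535751 236460
5710510126 532507815
12860066268001 1199207362920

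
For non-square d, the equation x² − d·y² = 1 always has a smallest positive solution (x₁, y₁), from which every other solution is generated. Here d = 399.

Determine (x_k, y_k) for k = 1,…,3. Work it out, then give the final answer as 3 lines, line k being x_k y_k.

d=399: √d = [19; 1,38] (ℓ=2, even), read p_1/q_1
i=0: a=19 ⇒ p=19, q=1
i=1: a=1 ⇒ p=20, q=1
→ (20, 1).  Check: 20²=400, 399·1²=399, difference 1.
(20+1√399)^2 = 799 + 40√399
(20+1√399)^3 = 31940 + 1599√399

20 1
799 40
31940 1599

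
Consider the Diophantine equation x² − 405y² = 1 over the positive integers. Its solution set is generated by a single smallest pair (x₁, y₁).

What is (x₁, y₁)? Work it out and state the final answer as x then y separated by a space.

d=405: √d = [20; 8,40] (ℓ=2, even), read p_1/q_1
step 0: (20, 1)  from 20·(1,0) + (0,1)
step 1: (161, 8)  from 8·(20,1) + (1,0)
(x₁, y₁) = (161, 8);  161² − 405·8² = 1 ✓

161 8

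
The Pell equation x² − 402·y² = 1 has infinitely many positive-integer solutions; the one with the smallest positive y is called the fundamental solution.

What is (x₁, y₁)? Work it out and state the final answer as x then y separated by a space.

√402 → a₀=20, period (20,40); ℓ=2 even so k=1
k=0  a_k=20  p_k/q_k = 20/1
k=1  a_k=20  p_k/q_k = 401/20
→ (401, 20).  Check: 401²=160801, 402·20²=160800, difference 1.

401 20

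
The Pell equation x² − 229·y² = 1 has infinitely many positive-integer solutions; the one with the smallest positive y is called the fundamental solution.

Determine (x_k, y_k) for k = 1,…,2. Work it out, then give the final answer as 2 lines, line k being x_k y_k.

5848201 386460
68402909872801 4520191516920

d=229: √d = [15; 7,1,1,7,30] (ℓ=5, odd), read p_9/q_9
a_0=15:  p_0=15·1+0=15,  q_0=15·0+1=1
…
a_6=7:  p_6=7·51527+1710=362399,  q_6=7·3405+113=23948
…
a_8=1:  p_8=1·413926+362399=776325,  q_8=1·27353+23948=51301
a_9=7:  p_9=7·776325+413926=5848201,  q_9=7·51301+27353=386460
→ (5848201, 386460).  Check: 5848201²=34201454936401, 229·386460²=34201454936400, difference 1.
(5848201+386460√229)^2 = 68402909872801 + 4520191516920√229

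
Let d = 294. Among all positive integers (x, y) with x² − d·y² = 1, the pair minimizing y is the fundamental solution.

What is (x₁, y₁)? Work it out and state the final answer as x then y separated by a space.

4801 280

d=294: √d = [17; 6,1,4,1,6,34] (ℓ=6, even), read p_5/q_5
step 0: (17, 1)  from 17·(1,0) + (0,1)
…
step 2: (120, 7)  from 1·(103,6) + (17,1)
…
step 4: (703, 41)  from 1·(583,34) + (120,7)
step 5: (4801, 280)  from 6·(703,41) + (583,34)
→ (4801, 280).  Check: 4801²=23049601, 294·280²=23049600, difference 1.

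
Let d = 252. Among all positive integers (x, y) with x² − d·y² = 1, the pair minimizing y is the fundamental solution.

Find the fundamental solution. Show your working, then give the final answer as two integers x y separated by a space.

127 8

d=252: √d = [15; 1,6,1,30] (ℓ=4, even), read p_3/q_3
step 0: (15, 1)  from 15·(1,0) + (0,1)
…
step 2: (111, 7)  from 6·(16,1) + (15,1)
step 3: (127, 8)  from 1·(111,7) + (16,1)
(x₁, y₁) = (127, 8);  127² − 252·8² = 1 ✓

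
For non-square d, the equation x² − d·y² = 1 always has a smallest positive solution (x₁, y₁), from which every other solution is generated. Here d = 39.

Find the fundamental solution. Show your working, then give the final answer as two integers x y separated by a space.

[6; 4,12] for √39; ℓ=2 ⇒ convergent index 1
step 0: (6, 1)  from 6·(1,0) + (0,1)
step 1: (25, 4)  from 4·(6,1) + (1,0)
fundamental: x₁=25, y₁=4  (since 625 − 39·16 = 1)

25 4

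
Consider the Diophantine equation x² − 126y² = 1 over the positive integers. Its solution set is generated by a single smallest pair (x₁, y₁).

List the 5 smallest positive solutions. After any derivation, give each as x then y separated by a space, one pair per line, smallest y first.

449 40
403201 35920
362074049 32256120
325142092801 28965959840
291977237261249 26011399680200

[11; 4,2,4,22] for √126; ℓ=4 ⇒ convergent index 3
a_0=11:  p_0=11·1+0=11,  q_0=11·0+1=1
a_1=4:  p_1=4·11+1=45,  q_1=4·1+0=4
a_2=2:  p_2=2·45+11=101,  q_2=2·4+1=9
a_3=4:  p_3=4·101+45=449,  q_3=4·9+4=40
fundamental: x₁=449, y₁=40  (since 201601 − 126·1600 = 1)
(449+40√126)^2 = 403201 + 35920√126
(449+40√126)^3 = 362074049 + 32256120√126
(449+40√126)^4 = 325142092801 + 28965959840√126
(449+40√126)^5 = 291977237261249 + 26011399680200√126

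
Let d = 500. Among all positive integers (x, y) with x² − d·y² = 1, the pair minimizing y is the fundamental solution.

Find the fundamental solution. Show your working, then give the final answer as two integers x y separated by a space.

√500 = [22; 2,1,3,2,1,…,1,2,44, …], period ℓ=14 (even) → k=13
k=0  a_k=22  p_k/q_k = 22/1
k=1  a_k=2  p_k/q_k = 45/2
…
k=6  a_k=1  p_k/q_k = 1364/61
k=7  a_k=10  p_k/q_k = 14445/646
k=8  a_k=1  p_k/q_k = 15809/707
k=9  a_k=1  p_k/q_k = 30254/1353
…
k=11  a_k=3  p_k/q_k = 259205/11592
k=12  a_k=1  p_k/q_k = 335522/15005
k=13  a_k=2  p_k/q_k = 930249/41602
fundamental: x₁=930249, y₁=41602  (since 865363202001 − 500·1730726404 = 1)

930249 41602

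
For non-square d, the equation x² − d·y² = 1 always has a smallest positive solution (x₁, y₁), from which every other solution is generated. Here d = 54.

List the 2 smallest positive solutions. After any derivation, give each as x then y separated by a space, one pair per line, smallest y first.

485 66
470449 64020

√54 → a₀=7, period (2,1,6,1,2,14); ℓ=6 even so k=5
step 0: (7, 1)  from 7·(1,0) + (0,1)
step 1: (15, 2)  from 2·(7,1) + (1,0)
step 2: (22, 3)  from 1·(15,2) + (7,1)
step 3: (147, 20)  from 6·(22,3) + (15,2)
step 4: (169, 23)  from 1·(147,20) + (22,3)
step 5: (485, 66)  from 2·(169,23) + (147,20)
fundamental: x₁=485, y₁=66  (since 235225 − 54·4356 = 1)
(485+66√54)^2 = 470449 + 64020√54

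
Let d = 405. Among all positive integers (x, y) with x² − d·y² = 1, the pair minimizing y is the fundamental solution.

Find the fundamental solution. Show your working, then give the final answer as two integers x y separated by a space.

161 8

√405 = [20; 8,40, …], period ℓ=2 (even) → k=1
a_0=20:  p_0=20·1+0=20,  q_0=20·0+1=1
a_1=8:  p_1=8·20+1=161,  q_1=8·1+0=8
→ (161, 8).  Check: 161²=25921, 405·8²=25920, difference 1.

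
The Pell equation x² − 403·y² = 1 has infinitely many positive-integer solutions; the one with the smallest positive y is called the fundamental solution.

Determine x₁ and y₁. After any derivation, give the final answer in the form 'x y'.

669878 33369

√403 → a₀=20, period (13,2,1,3,1,3,1,2,13,40); ℓ=10 even so k=9
i=0: a=20 ⇒ p=20, q=1
…
i=3: a=1 ⇒ p=803, q=40
…
i=7: a=1 ⇒ p=17967, q=895
i=8: a=2 ⇒ p=50147, q=2498
i=9: a=13 ⇒ p=669878, q=33369
→ (669878, 33369).  Check: 669878²=448736534884, 403·33369²=448736534883, difference 1.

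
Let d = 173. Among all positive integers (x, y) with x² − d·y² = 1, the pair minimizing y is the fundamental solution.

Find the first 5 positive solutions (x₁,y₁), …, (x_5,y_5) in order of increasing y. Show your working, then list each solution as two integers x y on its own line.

[13; 6,1,1,6,26] for √173; ℓ=5 ⇒ convergent index 9
i=0: a=13 ⇒ p=13, q=1
i=1: a=6 ⇒ p=79, q=6
…
i=6: a=6 ⇒ p=176552, q=13423
i=7: a=1 ⇒ p=205791, q=15646
i=8: a=1 ⇒ p=382343, q=29069
i=9: a=6 ⇒ p=2499849, q=190060
→ (2499849, 190060).  Check: 2499849²=6249245022801, 173·190060²=6249245022800, difference 1.
(x_2, y_2) = (2499849·2499849 + 173·190060·190060, 2499849·190060 + 190060·2499849) = (12498490045601, 950242601880)
(x_3, y_3) = (2499849·12498490045601 + 173·190060·950242601880, 2499849·950242601880 + 190060·12498490045601) = (62488675684008728649, 4750926036134042180)
(x_4, y_4) = (2499849·62488675684008728649 + 173·190060·4750926036134042180, 2499849·4750926036134042180 + 190060·62488675684008728649) = (312424506839974574118902401, 23753195401006348176659760)
(x_5, y_5) = (2499849·312424506839974574118902401 + 173·190060·23753195401006348176659760, 2499849·23753195401006348176659760 + 190060·312424506839974574118902401) = (1562028181998744709597444087746249, 118758803540015886040113314710300)

2499849 190060
12498490045601 950242601880
62488675684008728649 4750926036134042180
312424506839974574118902401 23753195401006348176659760
1562028181998744709597444087746249 118758803540015886040113314710300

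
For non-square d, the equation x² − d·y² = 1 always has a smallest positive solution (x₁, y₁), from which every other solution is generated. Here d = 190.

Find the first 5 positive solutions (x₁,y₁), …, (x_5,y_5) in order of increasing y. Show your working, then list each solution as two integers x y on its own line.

52021 3774
5412368881 392654508
563113683064981 40852560317562
58587473808034384321 4250382080167131096
6095557949372399730460501 442218252343896093172470

d=190: √d = [13; 1,3,1,1,1,…,3,1,26] (ℓ=14, even), read p_13/q_13
i=0: a=13 ⇒ p=13, q=1
…
i=2: a=3 ⇒ p=55, q=4
…
i=5: a=1 ⇒ p=193, q=14
…
i=9: a=1 ⇒ p=4149, q=301
i=10: a=1 ⇒ p=7085, q=514
…
i=12: a=3 ⇒ p=40787, q=2959
i=13: a=1 ⇒ p=52021, q=3774
fundamental: x₁=52021, y₁=3774  (since 2706184441 − 190·14243076 = 1)
n=2: (52021,3774)∘(52021,3774) = (52021·52021+190·3774·3774, 52021·3774+3774·52021) = (5412368881,392654508)
n=3: (5412368881,392654508)∘(52021,3774) = (52021·5412368881+190·3774·392654508, 52021·392654508+3774·5412368881) = (563113683064981,40852560317562)
n=4: (563113683064981,40852560317562)∘(52021,3774) = (52021·563113683064981+190·3774·40852560317562, 52021·40852560317562+3774·563113683064981) = (58587473808034384321,4250382080167131096)
n=5: (58587473808034384321,4250382080167131096)∘(52021,3774) = (52021·58587473808034384321+190·3774·4250382080167131096, 52021·4250382080167131096+3774·58587473808034384321) = (6095557949372399730460501,442218252343896093172470)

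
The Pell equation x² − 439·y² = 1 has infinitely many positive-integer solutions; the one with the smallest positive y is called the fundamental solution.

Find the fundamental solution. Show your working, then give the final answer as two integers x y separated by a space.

440 21

[20; 1,19,1,40] for √439; ℓ=4 ⇒ convergent index 3
a_0=20:  p_0=20·1+0=20,  q_0=20·0+1=1
a_1=1:  p_1=1·20+1=21,  q_1=1·1+0=1
a_2=19:  p_2=19·21+20=419,  q_2=19·1+1=20
a_3=1:  p_3=1·419+21=440,  q_3=1·20+1=21
(x₁, y₁) = (440, 21);  440² − 439·21² = 1 ✓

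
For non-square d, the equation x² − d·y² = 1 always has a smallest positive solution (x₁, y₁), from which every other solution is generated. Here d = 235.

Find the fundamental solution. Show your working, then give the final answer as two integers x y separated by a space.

√235 → a₀=15, period (3,30); ℓ=2 even so k=1
k=0  a_k=15  p_k/q_k = 15/1
k=1  a_k=3  p_k/q_k = 46/3
fundamental: x₁=46, y₁=3  (since 2116 − 235·9 = 1)

46 3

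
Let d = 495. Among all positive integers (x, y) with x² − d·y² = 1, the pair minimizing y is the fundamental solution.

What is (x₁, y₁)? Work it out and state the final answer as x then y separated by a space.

89 4

√495 = [22; 4,44, …], period ℓ=2 (even) → k=1
k=0  a_k=22  p_k/q_k = 22/1
k=1  a_k=4  p_k/q_k = 89/4
fundamental: x₁=89, y₁=4  (since 7921 − 495·16 = 1)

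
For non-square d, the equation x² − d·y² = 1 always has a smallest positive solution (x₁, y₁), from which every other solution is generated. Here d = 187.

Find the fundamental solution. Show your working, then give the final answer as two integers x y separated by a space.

d=187: √d = [13; 1,2,13,2,1,26] (ℓ=6, even), read p_5/q_5
step 0: (13, 1)  from 13·(1,0) + (0,1)
…
step 4: (1135, 83)  from 2·(547,40) + (41,3)
step 5: (1682, 123)  from 1·(1135,83) + (547,40)
fundamental: x₁=1682, y₁=123  (since 2829124 − 187·15129 = 1)

1682 123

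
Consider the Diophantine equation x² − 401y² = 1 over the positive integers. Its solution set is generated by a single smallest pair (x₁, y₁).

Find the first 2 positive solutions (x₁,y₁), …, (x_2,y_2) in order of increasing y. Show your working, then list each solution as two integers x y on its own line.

√401 = [20; 40, …], period ℓ=1 (odd) → k=1
i=0: a=20 ⇒ p=20, q=1
i=1: a=40 ⇒ p=801, q=40
→ (801, 40).  Check: 801²=641601, 401·40²=641600, difference 1.
(801+40√401)^2 = 1283201 + 64080√401

801 40
1283201 64080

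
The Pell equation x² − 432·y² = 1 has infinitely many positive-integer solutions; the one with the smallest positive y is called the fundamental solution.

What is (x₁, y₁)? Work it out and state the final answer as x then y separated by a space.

[20; 1,3,1,1,1,3,1,40] for √432; ℓ=8 ⇒ convergent index 7
a_0=20:  p_0=20·1+0=20,  q_0=20·0+1=1
…
a_2=3:  p_2=3·21+20=83,  q_2=3·1+1=4
a_3=1:  p_3=1·83+21=104,  q_3=1·4+1=5
…
a_5=1:  p_5=1·187+104=291,  q_5=1·9+5=14
a_6=3:  p_6=3·291+187=1060,  q_6=3·14+9=51
a_7=1:  p_7=1·1060+291=1351,  q_7=1·51+14=65
(x₁, y₁) = (1351, 65);  1351² − 432·65² = 1 ✓

1351 65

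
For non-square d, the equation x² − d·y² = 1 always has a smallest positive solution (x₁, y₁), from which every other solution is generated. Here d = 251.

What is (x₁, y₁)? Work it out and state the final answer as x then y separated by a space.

√251 → a₀=15, period (1,5,2,1,2,…,5,1,30); ℓ=14 even so k=13
a_0=15:  p_0=15·1+0=15,  q_0=15·0+1=1
a_1=1:  p_1=1·15+1=16,  q_1=1·1+0=1
a_2=5:  p_2=5·16+15=95,  q_2=5·1+1=6
a_3=2:  p_3=2·95+16=206,  q_3=2·6+1=13
a_4=1:  p_4=1·206+95=301,  q_4=1·13+6=19
…
a_12=5:  p_12=5·577033+212692=3097857,  q_12=5·36422+13425=195535
a_13=1:  p_13=1·3097857+577033=3674890,  q_13=1·195535+36422=231957
(x₁, y₁) = (3674890, 231957);  3674890² − 251·231957² = 1 ✓

3674890 231957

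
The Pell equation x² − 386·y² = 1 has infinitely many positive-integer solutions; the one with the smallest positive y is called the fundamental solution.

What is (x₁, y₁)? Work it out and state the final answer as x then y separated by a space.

√386 → a₀=19, period (1,1,1,4,1,18,1,4,1,1,1,38); ℓ=12 even so k=11
i=0: a=19 ⇒ p=19, q=1
…
i=3: a=1 ⇒ p=59, q=3
…
i=6: a=18 ⇒ p=6287, q=320
i=7: a=1 ⇒ p=6621, q=337
…
i=10: a=1 ⇒ p=72163, q=3673
i=11: a=1 ⇒ p=111555, q=5678
→ (111555, 5678).  Check: 111555²=12444518025, 386·5678²=12444518024, difference 1.

111555 5678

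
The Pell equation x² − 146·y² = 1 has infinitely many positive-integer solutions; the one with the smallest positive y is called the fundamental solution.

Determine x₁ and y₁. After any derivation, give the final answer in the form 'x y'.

[12; 12,24] for √146; ℓ=2 ⇒ convergent index 1
k=0  a_k=12  p_k/q_k = 12/1
k=1  a_k=12  p_k/q_k = 145/12
(x₁, y₁) = (145, 12);  145² − 146·12² = 1 ✓

145 12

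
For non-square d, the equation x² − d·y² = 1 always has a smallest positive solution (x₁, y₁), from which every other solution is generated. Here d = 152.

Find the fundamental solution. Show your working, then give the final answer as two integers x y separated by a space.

37 3

d=152: √d = [12; 3,24] (ℓ=2, even), read p_1/q_1
a_0=12:  p_0=12·1+0=12,  q_0=12·0+1=1
a_1=3:  p_1=3·12+1=37,  q_1=3·1+0=3
→ (37, 3).  Check: 37²=1369, 152·3²=1368, difference 1.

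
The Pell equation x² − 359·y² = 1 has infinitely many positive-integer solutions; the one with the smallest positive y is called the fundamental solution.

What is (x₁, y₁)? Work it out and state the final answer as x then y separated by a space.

√359 = [18; 1,17,1,36, …], period ℓ=4 (even) → k=3
step 0: (18, 1)  from 18·(1,0) + (0,1)
…
step 2: (341, 18)  from 17·(19,1) + (18,1)
step 3: (360, 19)  from 1·(341,18) + (19,1)
→ (360, 19).  Check: 360²=129600, 359·19²=129599, difference 1.

360 19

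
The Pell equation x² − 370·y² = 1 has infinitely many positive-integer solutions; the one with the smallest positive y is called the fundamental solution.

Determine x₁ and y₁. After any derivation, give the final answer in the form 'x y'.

√370 = [19; 4,4,38, …], period ℓ=3 (odd) → k=5
k=0  a_k=19  p_k/q_k = 19/1
k=1  a_k=4  p_k/q_k = 77/4
…
k=3  a_k=38  p_k/q_k = 12503/650
k=4  a_k=4  p_k/q_k = 50339/2617
k=5  a_k=4  p_k/q_k = 213859/11118
→ (213859, 11118).  Check: 213859²=45735671881, 370·11118²=45735671880, difference 1.

213859 11118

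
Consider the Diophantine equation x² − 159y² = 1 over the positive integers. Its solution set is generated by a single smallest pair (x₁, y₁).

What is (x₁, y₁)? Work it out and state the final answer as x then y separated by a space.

d=159: √d = [12; 1,1,1,1,3,1,1,1,1,24] (ℓ=10, even), read p_9/q_9
step 0: (12, 1)  from 12·(1,0) + (0,1)
step 1: (13, 1)  from 1·(12,1) + (1,0)
step 2: (25, 2)  from 1·(13,1) + (12,1)
step 3: (38, 3)  from 1·(25,2) + (13,1)
…
step 6: (290, 23)  from 1·(227,18) + (63,5)
step 7: (517, 41)  from 1·(290,23) + (227,18)
step 8: (807, 64)  from 1·(517,41) + (290,23)
step 9: (1324, 105)  from 1·(807,64) + (517,41)
fundamental: x₁=1324, y₁=105  (since 1752976 − 159·11025 = 1)

1324 105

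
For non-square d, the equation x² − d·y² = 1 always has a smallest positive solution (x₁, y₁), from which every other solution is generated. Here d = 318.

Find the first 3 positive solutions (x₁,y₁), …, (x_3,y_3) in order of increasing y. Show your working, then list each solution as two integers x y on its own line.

√318 → a₀=17, period (1,4,1,34); ℓ=4 even so k=3
a_0=17:  p_0=17·1+0=17,  q_0=17·0+1=1
a_1=1:  p_1=1·17+1=18,  q_1=1·1+0=1
a_2=4:  p_2=4·18+17=89,  q_2=4·1+1=5
a_3=1:  p_3=1·89+18=107,  q_3=1·5+1=6
(x₁, y₁) = (107, 6);  107² − 318·6² = 1 ✓
n=2: (107,6)∘(107,6) = (107·107+318·6·6, 107·6+6·107) = (22897,1284)
n=3: (22897,1284)∘(107,6) = (107·22897+318·6·1284, 107·1284+6·22897) = (4899851,274770)

107 6
22897 1284
4899851 274770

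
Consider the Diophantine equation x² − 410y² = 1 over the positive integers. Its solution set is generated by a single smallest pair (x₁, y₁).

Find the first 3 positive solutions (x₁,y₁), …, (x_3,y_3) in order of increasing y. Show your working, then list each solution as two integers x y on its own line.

d=410: √d = [20; 4,40] (ℓ=2, even), read p_1/q_1
i=0: a=20 ⇒ p=20, q=1
i=1: a=4 ⇒ p=81, q=4
(x₁, y₁) = (81, 4);  81² − 410·4² = 1 ✓
(x_2, y_2) = (81·81 + 410·4·4, 81·4 + 4·81) = (13121, 648)
(x_3, y_3) = (81·13121 + 410·4·648, 81·648 + 4·13121) = (2125521, 104972)

81 4
13121 648
2125521 104972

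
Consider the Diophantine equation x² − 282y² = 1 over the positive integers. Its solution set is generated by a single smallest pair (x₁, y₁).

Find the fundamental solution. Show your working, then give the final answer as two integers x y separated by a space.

√282 = [16; 1,3,1,4,1,3,1,32, …], period ℓ=8 (even) → k=7
step 0: (16, 1)  from 16·(1,0) + (0,1)
…
step 2: (67, 4)  from 3·(17,1) + (16,1)
step 3: (84, 5)  from 1·(67,4) + (17,1)
step 4: (403, 24)  from 4·(84,5) + (67,4)
step 5: (487, 29)  from 1·(403,24) + (84,5)
step 6: (1864, 111)  from 3·(487,29) + (403,24)
step 7: (2351, 140)  from 1·(1864,111) + (487,29)
fundamental: x₁=2351, y₁=140  (since 5527201 − 282·19600 = 1)

2351 140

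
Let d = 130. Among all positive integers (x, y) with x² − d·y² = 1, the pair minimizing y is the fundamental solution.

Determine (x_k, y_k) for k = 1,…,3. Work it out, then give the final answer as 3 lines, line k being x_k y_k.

[11; 2,2,22] for √130; ℓ=3 ⇒ convergent index 5
i=0: a=11 ⇒ p=11, q=1
…
i=2: a=2 ⇒ p=57, q=5
…
i=4: a=2 ⇒ p=2611, q=229
i=5: a=2 ⇒ p=6499, q=570
fundamental: x₁=6499, y₁=570  (since 42237001 − 130·324900 = 1)
k=2:  x_2 = 6499·6499+130·570·570 = 84474001,  y_2 = 6499·570+570·6499 = 7408860
k=3:  x_3 = 6499·84474001+130·570·7408860 = 1097993058499,  y_3 = 6499·7408860+570·84474001 = 96300361710

6499 570
84474001 7408860
1097993058499 96300361710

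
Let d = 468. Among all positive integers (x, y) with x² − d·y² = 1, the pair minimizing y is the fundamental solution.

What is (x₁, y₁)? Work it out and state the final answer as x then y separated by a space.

649 30

[21; 1,1,1,2,1,1,1,42] for √468; ℓ=8 ⇒ convergent index 7
k=0  a_k=21  p_k/q_k = 21/1
…
k=2  a_k=1  p_k/q_k = 43/2
…
k=5  a_k=1  p_k/q_k = 238/11
k=6  a_k=1  p_k/q_k = 411/19
k=7  a_k=1  p_k/q_k = 649/30
fundamental: x₁=649, y₁=30  (since 421201 − 468·900 = 1)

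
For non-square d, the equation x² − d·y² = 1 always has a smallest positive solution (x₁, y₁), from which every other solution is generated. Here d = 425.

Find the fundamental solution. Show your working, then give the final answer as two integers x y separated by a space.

143649 6968

√425 = [20; 1,1,1,1,1,1,40, …], period ℓ=7 (odd) → k=13
a_0=20:  p_0=20·1+0=20,  q_0=20·0+1=1
a_1=1:  p_1=1·20+1=21,  q_1=1·1+0=1
a_2=1:  p_2=1·21+20=41,  q_2=1·1+1=2
a_3=1:  p_3=1·41+21=62,  q_3=1·2+1=3
a_4=1:  p_4=1·62+41=103,  q_4=1·3+2=5
a_5=1:  p_5=1·103+62=165,  q_5=1·5+3=8
…
a_7=40:  p_7=40·268+165=10885,  q_7=40·13+8=528
a_8=1:  p_8=1·10885+268=11153,  q_8=1·528+13=541
a_9=1:  p_9=1·11153+10885=22038,  q_9=1·541+528=1069
a_10=1:  p_10=1·22038+11153=33191,  q_10=1·1069+541=1610
…
a_12=1:  p_12=1·55229+33191=88420,  q_12=1·2679+1610=4289
a_13=1:  p_13=1·88420+55229=143649,  q_13=1·4289+2679=6968
fundamental: x₁=143649, y₁=6968  (since 20635035201 − 425·48553024 = 1)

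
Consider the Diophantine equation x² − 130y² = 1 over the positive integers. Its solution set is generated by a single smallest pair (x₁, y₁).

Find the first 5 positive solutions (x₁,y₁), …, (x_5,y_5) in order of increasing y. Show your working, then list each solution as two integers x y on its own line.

√130 → a₀=11, period (2,2,22); ℓ=3 odd so k=5
step 0: (11, 1)  from 11·(1,0) + (0,1)
…
step 2: (57, 5)  from 2·(23,2) + (11,1)
…
step 4: (2611, 229)  from 2·(1277,112) + (57,5)
step 5: (6499, 570)  from 2·(2611,229) + (1277,112)
fundamental: x₁=6499, y₁=570  (since 42237001 − 130·324900 = 1)
k=2:  x_2 = 6499·6499+130·570·570 = 84474001,  y_2 = 6499·570+570·6499 = 7408860
k=3:  x_3 = 6499·84474001+130·570·7408860 = 1097993058499,  y_3 = 6499·7408860+570·84474001 = 96300361710
k=4:  x_4 = 6499·1097993058499+130·570·96300361710 = 14271713689896001,  y_4 = 6499·96300361710+570·1097993058499 = 1251712094097720
k=5:  x_5 = 6499·14271713689896001+130·570·1251712094097720 = 185503733443275162499,  y_5 = 6499·1251712094097720+570·14271713689896001 = 16269753702781802850

6499 570
84474001 7408860
1097993058499 96300361710
14271713689896001 1251712094097720
185503733443275162499 16269753702781802850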